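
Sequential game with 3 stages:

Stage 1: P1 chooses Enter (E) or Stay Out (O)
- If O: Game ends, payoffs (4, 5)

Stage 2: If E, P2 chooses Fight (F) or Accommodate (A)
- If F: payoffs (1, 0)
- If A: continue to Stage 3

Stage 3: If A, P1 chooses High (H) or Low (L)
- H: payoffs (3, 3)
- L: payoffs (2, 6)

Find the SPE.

SPE: (O, A, H); Outcome (4, 5)

Work:
Stage 3: P1 chooses H (3 vs 2)
Stage 2: P2: F->0, A->3 (anticipating H). Choose A
Stage 1: P1: O->4, E->3 (anticipating A, H). Choose O
SPE path: O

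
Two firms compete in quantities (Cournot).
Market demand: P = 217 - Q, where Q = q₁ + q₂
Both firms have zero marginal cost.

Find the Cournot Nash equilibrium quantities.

q₁* = q₂* = 72.33; P* = 72.33

Work:
Profit: π_i = P·q_i = (a - q_i - q_j)·q_i
FOC: ∂π_i/∂q_i = a - 2q_i - q_j = 0
Reaction function: q_i = (217 - q_j)/2
Symmetry: q* = 217/3 = 72.33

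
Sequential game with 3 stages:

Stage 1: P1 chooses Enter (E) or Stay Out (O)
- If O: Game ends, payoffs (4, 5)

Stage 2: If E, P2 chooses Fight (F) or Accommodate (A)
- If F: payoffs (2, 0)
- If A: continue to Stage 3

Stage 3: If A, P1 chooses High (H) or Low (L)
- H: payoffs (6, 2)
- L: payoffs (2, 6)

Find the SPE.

SPE: (E, A, H); Outcome (6, 2)

Work:
Stage 3: P1 chooses H (6 vs 2)
Stage 2: P2: F->0, A->2 (anticipating H). Choose A
Stage 1: P1: O->4, E->6 (anticipating A, H). Choose E
SPE path: E -> A -> H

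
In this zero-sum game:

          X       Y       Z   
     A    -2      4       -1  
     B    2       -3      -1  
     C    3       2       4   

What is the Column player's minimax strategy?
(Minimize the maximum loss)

Column should play X, value = 3

Work:
Column player minimizes Row's maximum payoff:
Column X: max payoff to Row = 3
Column Y: max payoff to Row = 4
Column Z: max payoff to Row = 4
Minimum is 3, achieved by column X.
Minimax strategy: X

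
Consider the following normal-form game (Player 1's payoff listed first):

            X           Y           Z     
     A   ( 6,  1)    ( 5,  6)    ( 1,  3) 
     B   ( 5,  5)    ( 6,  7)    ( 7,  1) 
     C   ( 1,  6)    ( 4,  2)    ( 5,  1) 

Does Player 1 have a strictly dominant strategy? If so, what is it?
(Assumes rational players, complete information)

No strictly dominant strategy exists for Player 1

Work:
A strategy strictly dominates another if it gives a strictly higher payoff against every opponent action. Compare each pair of P1's strategies column-by-column:
  A vs B: [6 vs 5, 5 vs 6, 1 vs 7] → A does not strictly dominate B (column Y: 5 ≤ 6)
  A vs C: [6 vs 1, 5 vs 4, 1 vs 5] → A does not strictly dominate C (column Z: 1 ≤ 5)
  B vs A: [5 vs 6, 6 vs 5, 7 vs 1] → B does not strictly dominate A (column X: 5 ≤ 6)
  B vs C: [5 vs 1, 6 vs 4, 7 vs 5] → B strictly dominates C
  C vs A: [1 vs 6, 4 vs 5, 5 vs 1] → C does not strictly dominate A (column X: 1 ≤ 6)
  C vs B: [1 vs 5, 4 vs 6, 5 vs 7] → C does not strictly dominate B (column X: 1 ≤ 5)
No single strategy strictly dominates all others → no strictly dominant strategy.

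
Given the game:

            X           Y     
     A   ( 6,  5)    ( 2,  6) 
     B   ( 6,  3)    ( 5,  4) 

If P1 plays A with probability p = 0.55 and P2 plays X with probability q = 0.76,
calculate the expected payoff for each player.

E[P1] = 5.364, E[P2] = 4.34

Work:
E[P1] = p·q·π₁(A,X) + p·(1-q)·π₁(A,Y) + (1-p)·q·π₁(B,X) + (1-p)·(1-q)·π₁(B,Y)
= 0.55·0.76·6 + 0.55·0.24·2 + 0.45·0.76·6 + 0.45·0.24·5
= 5.364

E[P2] = 4.34 (similar calculation)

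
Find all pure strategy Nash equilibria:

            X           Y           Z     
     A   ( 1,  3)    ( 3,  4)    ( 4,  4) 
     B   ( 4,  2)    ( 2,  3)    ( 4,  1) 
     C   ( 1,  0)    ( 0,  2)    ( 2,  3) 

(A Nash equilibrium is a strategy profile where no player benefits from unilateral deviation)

Nash equilibrium: (A, Y), (A, Z)

Work:
Best responses:
  P1 vs X: payoffs [1, 4, 1] → best response B (payoff 4)
  P1 vs Y: payoffs [3, 2, 0] → best response A (payoff 3)
  P1 vs Z: payoffs [4, 4, 2] → best response A/B (payoff 4)
  P2 vs A: payoffs [3, 4, 4] → best response Y/Z (payoff 4)
  P2 vs B: payoffs [2, 3, 1] → best response Y (payoff 3)
  P2 vs C: payoffs [0, 2, 3] → best response Z (payoff 3)
Mutual best responses: (A,Y), (A,Z) → Nash equilibria.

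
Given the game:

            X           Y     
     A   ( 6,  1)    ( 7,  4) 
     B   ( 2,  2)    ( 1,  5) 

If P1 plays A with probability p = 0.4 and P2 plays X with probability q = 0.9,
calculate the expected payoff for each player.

E[P1] = 3.58, E[P2] = 1.9

Work:
E[P1] = p·q·π₁(A,X) + p·(1-q)·π₁(A,Y) + (1-p)·q·π₁(B,X) + (1-p)·(1-q)·π₁(B,Y)
= 0.4·0.9·6 + 0.4·0.1·7 + 0.6·0.9·2 + 0.6·0.1·1
= 3.58

E[P2] = 1.9 (similar calculation)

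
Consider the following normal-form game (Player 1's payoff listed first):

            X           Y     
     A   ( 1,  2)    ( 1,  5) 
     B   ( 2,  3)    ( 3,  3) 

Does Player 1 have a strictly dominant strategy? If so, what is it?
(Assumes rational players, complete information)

Yes, Player 1's strictly dominant strategy is B

Work:
A strategy strictly dominates another if it gives a strictly higher payoff against every opponent action. Compare each pair of P1's strategies column-by-column:
  A vs B: [1 vs 2, 1 vs 3] → A does not strictly dominate B (column X: 1 ≤ 2)
  B vs A: [2 vs 1, 3 vs 1] → B strictly dominates A
B strictly dominates every other strategy → strictly dominant.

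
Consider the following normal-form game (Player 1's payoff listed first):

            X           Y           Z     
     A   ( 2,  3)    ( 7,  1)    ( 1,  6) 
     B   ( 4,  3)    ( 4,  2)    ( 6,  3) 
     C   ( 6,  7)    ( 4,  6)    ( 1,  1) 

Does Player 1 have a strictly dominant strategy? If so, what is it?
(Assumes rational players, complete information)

No strictly dominant strategy exists for Player 1

Work:
A strategy strictly dominates another if it gives a strictly higher payoff against every opponent action. Compare each pair of P1's strategies column-by-column:
  A vs B: [2 vs 4, 7 vs 4, 1 vs 6] → A does not strictly dominate B (column X: 2 ≤ 4)
  A vs C: [2 vs 6, 7 vs 4, 1 vs 1] → A does not strictly dominate C (column X: 2 ≤ 6)
  B vs A: [4 vs 2, 4 vs 7, 6 vs 1] → B does not strictly dominate A (column Y: 4 ≤ 7)
  B vs C: [4 vs 6, 4 vs 4, 6 vs 1] → B does not strictly dominate C (column X: 4 ≤ 6)
  C vs A: [6 vs 2, 4 vs 7, 1 vs 1] → C does not strictly dominate A (column Y: 4 ≤ 7)
  C vs B: [6 vs 4, 4 vs 4, 1 vs 6] → C does not strictly dominate B (column Y: 4 ≤ 4)
No single strategy strictly dominates all others → no strictly dominant strategy.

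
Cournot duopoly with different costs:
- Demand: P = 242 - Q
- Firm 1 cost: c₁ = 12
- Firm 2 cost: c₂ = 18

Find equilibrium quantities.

q₁* = 78.67, q₂* = 72.67

Work:
Reaction: q₁ = (242 - 12 - q₂)/2
Reaction: q₂ = (242 - 18 - q₁)/2
Solve simultaneously:
q₁* = (242 - 2×12 + 18)/3 = 78.67
q₂* = (242 - 2×18 + 12)/3 = 72.67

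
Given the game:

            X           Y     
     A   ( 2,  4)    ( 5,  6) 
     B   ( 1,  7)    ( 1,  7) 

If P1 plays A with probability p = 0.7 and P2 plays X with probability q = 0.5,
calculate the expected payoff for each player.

E[P1] = 2.75, E[P2] = 5.6

Work:
E[P1] = p·q·π₁(A,X) + p·(1-q)·π₁(A,Y) + (1-p)·q·π₁(B,X) + (1-p)·(1-q)·π₁(B,Y)
= 0.7·0.5·2 + 0.7·0.5·5 + 0.3·0.5·1 + 0.3·0.5·1
= 2.75

E[P2] = 5.6 (similar calculation)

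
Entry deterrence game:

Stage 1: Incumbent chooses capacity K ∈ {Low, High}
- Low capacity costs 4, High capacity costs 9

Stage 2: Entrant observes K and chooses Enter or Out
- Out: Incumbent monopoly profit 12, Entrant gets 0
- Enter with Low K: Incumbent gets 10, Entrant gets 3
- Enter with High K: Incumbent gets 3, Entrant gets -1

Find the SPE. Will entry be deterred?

SPE: (Low, Enter|Low, Out|High); Entry not deterred. Incumbent net profit = 6, Entrant gets 3

Work:
After Low K: Entrant enters (3 > 0)
After High K: Entrant stays out (-1 < 0)
Incumbent: Low → 10−4=6, High → 12−9=3
Incumbent chooses Low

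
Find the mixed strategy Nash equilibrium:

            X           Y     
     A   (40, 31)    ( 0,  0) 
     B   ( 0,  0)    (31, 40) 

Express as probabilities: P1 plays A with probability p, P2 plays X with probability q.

p = 0.5634, q = 0.4366

Work:
Find probabilities that make opponent indifferent:
P2 chooses q to make P1 indifferent between A and B
P1 chooses p to make P2 indifferent between X and Y
Mixed NE: P1 plays (A: 0.5634, B: 0.4366), P2 plays (X: 0.4366, Y: 0.5634)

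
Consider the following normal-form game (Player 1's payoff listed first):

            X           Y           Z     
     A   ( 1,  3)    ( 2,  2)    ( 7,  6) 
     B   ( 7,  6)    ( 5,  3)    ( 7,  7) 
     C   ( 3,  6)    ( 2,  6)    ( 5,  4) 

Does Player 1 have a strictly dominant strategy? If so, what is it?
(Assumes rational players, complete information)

No strictly dominant strategy exists for Player 1

Work:
A strategy strictly dominates another if it gives a strictly higher payoff against every opponent action. Compare each pair of P1's strategies column-by-column:
  A vs B: [1 vs 7, 2 vs 5, 7 vs 7] → A does not strictly dominate B (column X: 1 ≤ 7)
  A vs C: [1 vs 3, 2 vs 2, 7 vs 5] → A does not strictly dominate C (column X: 1 ≤ 3)
  B vs A: [7 vs 1, 5 vs 2, 7 vs 7] → B does not strictly dominate A (column Z: 7 ≤ 7)
  B vs C: [7 vs 3, 5 vs 2, 7 vs 5] → B strictly dominates C
  C vs A: [3 vs 1, 2 vs 2, 5 vs 7] → C does not strictly dominate A (column Y: 2 ≤ 2)
  C vs B: [3 vs 7, 2 vs 5, 5 vs 7] → C does not strictly dominate B (column X: 3 ≤ 7)
No single strategy strictly dominates all others → no strictly dominant strategy.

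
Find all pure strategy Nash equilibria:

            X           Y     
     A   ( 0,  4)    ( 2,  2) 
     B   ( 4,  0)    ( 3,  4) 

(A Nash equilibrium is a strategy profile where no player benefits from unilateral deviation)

Nash equilibrium: (B, Y)

Work:
Best responses:
  P1 vs X: payoffs [0, 4] → best response B (payoff 4)
  P1 vs Y: payoffs [2, 3] → best response B (payoff 3)
  P2 vs A: payoffs [4, 2] → best response X (payoff 4)
  P2 vs B: payoffs [0, 4] → best response Y (payoff 4)
Mutual best responses: (B,Y) → Nash equilibria.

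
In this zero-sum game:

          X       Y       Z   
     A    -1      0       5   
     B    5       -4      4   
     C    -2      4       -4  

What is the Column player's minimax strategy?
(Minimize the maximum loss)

Column should play Y, value = 4

Work:
Column player minimizes Row's maximum payoff:
Column X: max payoff to Row = 5
Column Y: max payoff to Row = 4
Column Z: max payoff to Row = 5
Minimum is 4, achieved by column Y.
Minimax strategy: Y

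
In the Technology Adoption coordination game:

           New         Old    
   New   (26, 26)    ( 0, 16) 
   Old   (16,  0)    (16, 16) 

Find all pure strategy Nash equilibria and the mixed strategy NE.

Pure NE: (New, New) and (Old, Old); Mixed NE: p = 0.6154, q = 0.6154

Work:
Check pure NE:
(New, New): (26, 26) - no unilateral deviation beneficial
(Old, Old): (16, 16) - no unilateral deviation beneficial
Mixed NE: P1 plays New with p = 0.6154, P2 plays New with q = 0.6154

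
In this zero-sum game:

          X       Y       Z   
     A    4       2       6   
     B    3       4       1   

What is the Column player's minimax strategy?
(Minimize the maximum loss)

Column should play X or Y (all achieve the minimum), value = 4

Work:
Column player minimizes Row's maximum payoff:
Column X: max payoff to Row = 4
Column Y: max payoff to Row = 4
Column Z: max payoff to Row = 6
Minimum is 4, achieved by columns X, Y (tied).
Each of X or Y is a minimax strategy.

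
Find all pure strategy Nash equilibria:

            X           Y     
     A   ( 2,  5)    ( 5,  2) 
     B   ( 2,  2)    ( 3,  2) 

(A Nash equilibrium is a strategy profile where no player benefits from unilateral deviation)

Nash equilibrium: (A, X), (B, X)

Work:
Best responses:
  P1 vs X: payoffs [2, 2] → best response A/B (payoff 2)
  P1 vs Y: payoffs [5, 3] → best response A (payoff 5)
  P2 vs A: payoffs [5, 2] → best response X (payoff 5)
  P2 vs B: payoffs [2, 2] → best response X/Y (payoff 2)
Mutual best responses: (A,X), (B,X) → Nash equilibria.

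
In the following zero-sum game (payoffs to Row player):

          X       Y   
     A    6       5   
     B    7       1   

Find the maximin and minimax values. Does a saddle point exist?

Maximin = 5, Minimax = 5, Saddle: True

Work:
Row minimums: [5, 1] → maximin = 5
Column maximums: [7, 5] → minimax = 5
Saddle point exists! Game value = 5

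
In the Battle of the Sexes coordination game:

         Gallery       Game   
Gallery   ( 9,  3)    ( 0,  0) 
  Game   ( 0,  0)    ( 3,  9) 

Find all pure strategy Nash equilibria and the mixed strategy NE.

Pure NE: (Gallery, Gallery) and (Game, Game); Mixed NE: p = 0.75, q = 0.25

Work:
Check pure NE:
(Gallery, Gallery): (9, 3) - no unilateral deviation beneficial
(Game, Game): (3, 9) - no unilateral deviation beneficial
Mixed NE: P1 plays Gallery with p = 0.75, P2 plays Gallery with q = 0.25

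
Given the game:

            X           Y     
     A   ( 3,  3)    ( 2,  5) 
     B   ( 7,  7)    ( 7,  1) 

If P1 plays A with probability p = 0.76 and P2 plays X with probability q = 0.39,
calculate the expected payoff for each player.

E[P1] = 3.4964, E[P2] = 4.0088

Work:
E[P1] = p·q·π₁(A,X) + p·(1-q)·π₁(A,Y) + (1-p)·q·π₁(B,X) + (1-p)·(1-q)·π₁(B,Y)
= 0.76·0.39·3 + 0.76·0.61·2 + 0.24·0.39·7 + 0.24·0.61·7
= 3.4964

E[P2] = 4.0088 (similar calculation)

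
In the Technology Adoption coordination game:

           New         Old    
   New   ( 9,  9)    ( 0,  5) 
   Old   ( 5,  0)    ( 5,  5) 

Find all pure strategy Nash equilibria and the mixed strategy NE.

Pure NE: (New, New) and (Old, Old); Mixed NE: p = 0.5556, q = 0.5556

Work:
Check pure NE:
(New, New): (9, 9) - no unilateral deviation beneficial
(Old, Old): (5, 5) - no unilateral deviation beneficial
Mixed NE: P1 plays New with p = 0.5556, P2 plays New with q = 0.5556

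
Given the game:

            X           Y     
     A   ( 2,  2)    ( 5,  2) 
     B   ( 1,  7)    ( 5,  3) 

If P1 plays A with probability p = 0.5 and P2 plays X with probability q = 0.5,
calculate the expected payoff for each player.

E[P1] = 3.25, E[P2] = 3.5

Work:
E[P1] = p·q·π₁(A,X) + p·(1-q)·π₁(A,Y) + (1-p)·q·π₁(B,X) + (1-p)·(1-q)·π₁(B,Y)
= 0.5·0.5·2 + 0.5·0.5·5 + 0.5·0.5·1 + 0.5·0.5·5
= 3.25

E[P2] = 3.5 (similar calculation)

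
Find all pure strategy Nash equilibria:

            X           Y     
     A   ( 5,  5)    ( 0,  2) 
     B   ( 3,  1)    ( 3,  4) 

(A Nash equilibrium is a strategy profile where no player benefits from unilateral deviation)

Nash equilibrium: (A, X), (B, Y)

Work:
Best responses:
  P1 vs X: payoffs [5, 3] → best response A (payoff 5)
  P1 vs Y: payoffs [0, 3] → best response B (payoff 3)
  P2 vs A: payoffs [5, 2] → best response X (payoff 5)
  P2 vs B: payoffs [1, 4] → best response Y (payoff 4)
Mutual best responses: (A,X), (B,Y) → Nash equilibria.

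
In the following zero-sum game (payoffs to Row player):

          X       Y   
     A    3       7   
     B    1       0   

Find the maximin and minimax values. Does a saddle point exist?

Maximin = 3, Minimax = 3, Saddle: True

Work:
Row minimums: [3, 0] → maximin = 3
Column maximums: [3, 7] → minimax = 3
Saddle point exists! Game value = 3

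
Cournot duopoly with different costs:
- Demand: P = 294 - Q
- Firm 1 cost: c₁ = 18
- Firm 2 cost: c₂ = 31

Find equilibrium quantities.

q₁* = 96.33, q₂* = 83.33

Work:
Reaction: q₁ = (294 - 18 - q₂)/2
Reaction: q₂ = (294 - 31 - q₁)/2
Solve simultaneously:
q₁* = (294 - 2×18 + 31)/3 = 96.33
q₂* = (294 - 2×31 + 18)/3 = 83.33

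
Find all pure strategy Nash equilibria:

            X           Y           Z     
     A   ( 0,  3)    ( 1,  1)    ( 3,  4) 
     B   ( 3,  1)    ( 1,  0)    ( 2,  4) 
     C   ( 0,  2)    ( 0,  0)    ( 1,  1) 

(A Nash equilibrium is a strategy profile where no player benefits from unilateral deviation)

Nash equilibrium: (A, Z)

Work:
Best responses:
  P1 vs X: payoffs [0, 3, 0] → best response B (payoff 3)
  P1 vs Y: payoffs [1, 1, 0] → best response A/B (payoff 1)
  P1 vs Z: payoffs [3, 2, 1] → best response A (payoff 3)
  P2 vs A: payoffs [3, 1, 4] → best response Z (payoff 4)
  P2 vs B: payoffs [1, 0, 4] → best response Z (payoff 4)
  P2 vs C: payoffs [2, 0, 1] → best response X (payoff 2)
Mutual best responses: (A,Z) → Nash equilibria.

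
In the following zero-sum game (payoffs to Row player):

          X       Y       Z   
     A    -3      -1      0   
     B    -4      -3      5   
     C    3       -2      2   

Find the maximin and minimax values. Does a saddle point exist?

Maximin = -2, Minimax = -1, Saddle: False

Work:
Row minimums: [-3, -4, -2] → maximin = -2
Column maximums: [3, -1, 5] → minimax = -1
No saddle point (maximin ≠ minimax). Mixed strategy needed.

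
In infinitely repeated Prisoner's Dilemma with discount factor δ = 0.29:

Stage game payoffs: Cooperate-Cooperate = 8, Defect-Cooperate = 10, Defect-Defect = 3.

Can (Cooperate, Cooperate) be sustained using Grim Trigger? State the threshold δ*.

δ* = 0.2857; since δ = 0.29 ≥ 0.2857, cooperation can be sustained

Work:
For Grim Trigger:
Cooperate forever: 8/(1-δ)
Defect then punished: 10 + 3·δ/(1-δ)
Need: 8/(1-δ) ≥ 10 + 3·δ/(1-δ)
Solving: δ ≥ (T-R)/(T-P) = (10-8)/(10-3) = 0.2857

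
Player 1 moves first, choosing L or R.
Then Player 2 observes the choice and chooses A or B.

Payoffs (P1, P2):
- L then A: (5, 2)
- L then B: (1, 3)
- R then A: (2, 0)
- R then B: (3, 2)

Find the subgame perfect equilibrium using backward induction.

P1 plays R, P2 plays B after L and B after R; Payoff (3, 2)

Work:
Backward induction:
After L: P2 chooses B → P1 gets 1
After R: P2 chooses B → P1 gets 3
P1 chooses R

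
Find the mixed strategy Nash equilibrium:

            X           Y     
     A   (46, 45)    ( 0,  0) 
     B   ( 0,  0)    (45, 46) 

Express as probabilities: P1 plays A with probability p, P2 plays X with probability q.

p = 0.5055, q = 0.4945

Work:
Find probabilities that make opponent indifferent:
P2 chooses q to make P1 indifferent between A and B
P1 chooses p to make P2 indifferent between X and Y
Mixed NE: P1 plays (A: 0.5055, B: 0.4945), P2 plays (X: 0.4945, Y: 0.5055)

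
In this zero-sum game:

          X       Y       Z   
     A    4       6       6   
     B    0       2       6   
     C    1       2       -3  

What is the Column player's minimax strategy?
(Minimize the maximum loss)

Column should play X, value = 4

Work:
Column player minimizes Row's maximum payoff:
Column X: max payoff to Row = 4
Column Y: max payoff to Row = 6
Column Z: max payoff to Row = 6
Minimum is 4, achieved by column X.
Minimax strategy: X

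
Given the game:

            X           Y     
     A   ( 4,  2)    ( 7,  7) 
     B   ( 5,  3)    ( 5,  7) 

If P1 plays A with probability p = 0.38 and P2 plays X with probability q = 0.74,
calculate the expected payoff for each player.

E[P1] = 4.9164, E[P2] = 3.7588

Work:
E[P1] = p·q·π₁(A,X) + p·(1-q)·π₁(A,Y) + (1-p)·q·π₁(B,X) + (1-p)·(1-q)·π₁(B,Y)
= 0.38·0.74·4 + 0.38·0.26·7 + 0.62·0.74·5 + 0.62·0.26·5
= 4.9164

E[P2] = 3.7588 (similar calculation)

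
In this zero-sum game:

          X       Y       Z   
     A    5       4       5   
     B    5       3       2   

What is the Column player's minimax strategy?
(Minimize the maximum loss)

Column should play Y, value = 4

Work:
Column player minimizes Row's maximum payoff:
Column X: max payoff to Row = 5
Column Y: max payoff to Row = 4
Column Z: max payoff to Row = 5
Minimum is 4, achieved by column Y.
Minimax strategy: Y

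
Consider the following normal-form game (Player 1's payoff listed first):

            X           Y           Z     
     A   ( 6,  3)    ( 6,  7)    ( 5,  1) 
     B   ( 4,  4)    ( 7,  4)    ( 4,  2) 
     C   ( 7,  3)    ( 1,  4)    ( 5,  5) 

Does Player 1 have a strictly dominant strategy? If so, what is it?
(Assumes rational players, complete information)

No strictly dominant strategy exists for Player 1

Work:
A strategy strictly dominates another if it gives a strictly higher payoff against every opponent action. Compare each pair of P1's strategies column-by-column:
  A vs B: [6 vs 4, 6 vs 7, 5 vs 4] → A does not strictly dominate B (column Y: 6 ≤ 7)
  A vs C: [6 vs 7, 6 vs 1, 5 vs 5] → A does not strictly dominate C (column X: 6 ≤ 7)
  B vs A: [4 vs 6, 7 vs 6, 4 vs 5] → B does not strictly dominate A (column X: 4 ≤ 6)
  B vs C: [4 vs 7, 7 vs 1, 4 vs 5] → B does not strictly dominate C (column X: 4 ≤ 7)
  C vs A: [7 vs 6, 1 vs 6, 5 vs 5] → C does not strictly dominate A (column Y: 1 ≤ 6)
  C vs B: [7 vs 4, 1 vs 7, 5 vs 4] → C does not strictly dominate B (column Y: 1 ≤ 7)
No single strategy strictly dominates all others → no strictly dominant strategy.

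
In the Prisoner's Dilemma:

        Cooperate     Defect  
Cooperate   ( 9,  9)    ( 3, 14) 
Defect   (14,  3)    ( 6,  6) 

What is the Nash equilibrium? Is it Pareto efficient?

(Defect, Defect) is NE; not Pareto efficient

Work:
Defect dominates Cooperate for both players:
If P2 cooperates: Defect (14) > Cooperate (9)
If P2 defects: Defect (6) > Cooperate (3)
NE: (Defect, Defect) with payoff (6, 6)
But (Cooperate, Cooperate) = (9, 9) Pareto dominates (6, 6)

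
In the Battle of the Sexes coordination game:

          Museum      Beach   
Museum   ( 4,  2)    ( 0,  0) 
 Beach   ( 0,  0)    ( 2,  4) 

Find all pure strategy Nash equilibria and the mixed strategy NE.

Pure NE: (Museum, Museum) and (Beach, Beach); Mixed NE: p = 0.6667, q = 0.3333

Work:
Check pure NE:
(Museum, Museum): (4, 2) - no unilateral deviation beneficial
(Beach, Beach): (2, 4) - no unilateral deviation beneficial
Mixed NE: P1 plays Museum with p = 0.6667, P2 plays Museum with q = 0.3333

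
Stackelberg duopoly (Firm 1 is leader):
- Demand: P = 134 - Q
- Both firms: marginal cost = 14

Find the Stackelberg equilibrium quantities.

q₁* (leader) = 60.0, q₂* (follower) = 30.0

Work:
Follower's reaction: q₂ = (a - c - q₁)/2
Leader substitutes: π₁ = q₁·(a - q₁ - (a-c-q₁)/2 - c)
FOC: q₁* = (134 - 14)/2 = 60.00
Then: q₂* = (134 - 14 - 60.0)/2 = 30.00
Leader has first-mover advantage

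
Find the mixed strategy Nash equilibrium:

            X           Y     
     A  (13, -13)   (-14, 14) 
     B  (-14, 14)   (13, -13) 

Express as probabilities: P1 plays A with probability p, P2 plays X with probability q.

p = 0.5, q = 0.5

Work:
Find probabilities that make opponent indifferent:
P2 chooses q to make P1 indifferent between A and B
P1 chooses p to make P2 indifferent between X and Y
Mixed NE: P1 plays (A: 0.5, B: 0.5), P2 plays (X: 0.5, Y: 0.5)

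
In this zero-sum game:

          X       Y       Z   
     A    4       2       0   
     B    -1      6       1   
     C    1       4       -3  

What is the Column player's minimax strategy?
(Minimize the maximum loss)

Column should play Z, value = 1

Work:
Column player minimizes Row's maximum payoff:
Column X: max payoff to Row = 4
Column Y: max payoff to Row = 6
Column Z: max payoff to Row = 1
Minimum is 1, achieved by column Z.
Minimax strategy: Z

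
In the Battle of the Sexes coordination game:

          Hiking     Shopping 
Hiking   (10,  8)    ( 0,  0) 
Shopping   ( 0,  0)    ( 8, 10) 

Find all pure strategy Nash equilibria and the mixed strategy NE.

Pure NE: (Hiking, Hiking) and (Shopping, Shopping); Mixed NE: p = 0.5556, q = 0.4444

Work:
Check pure NE:
(Hiking, Hiking): (10, 8) - no unilateral deviation beneficial
(Shopping, Shopping): (8, 10) - no unilateral deviation beneficial
Mixed NE: P1 plays Hiking with p = 0.5556, P2 plays Hiking with q = 0.4444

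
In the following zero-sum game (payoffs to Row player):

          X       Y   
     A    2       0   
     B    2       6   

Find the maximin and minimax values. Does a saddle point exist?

Maximin = 2, Minimax = 2, Saddle: True

Work:
Row minimums: [0, 2] → maximin = 2
Column maximums: [2, 6] → minimax = 2
Saddle point exists! Game value = 2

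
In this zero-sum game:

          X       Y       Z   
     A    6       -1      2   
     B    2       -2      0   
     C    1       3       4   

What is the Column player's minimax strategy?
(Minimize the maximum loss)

Column should play Y, value = 3

Work:
Column player minimizes Row's maximum payoff:
Column X: max payoff to Row = 6
Column Y: max payoff to Row = 3
Column Z: max payoff to Row = 4
Minimum is 3, achieved by column Y.
Minimax strategy: Y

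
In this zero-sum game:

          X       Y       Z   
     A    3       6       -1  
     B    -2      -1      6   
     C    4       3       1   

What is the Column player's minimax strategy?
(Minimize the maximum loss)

Column should play X, value = 4

Work:
Column player minimizes Row's maximum payoff:
Column X: max payoff to Row = 4
Column Y: max payoff to Row = 6
Column Z: max payoff to Row = 6
Minimum is 4, achieved by column X.
Minimax strategy: X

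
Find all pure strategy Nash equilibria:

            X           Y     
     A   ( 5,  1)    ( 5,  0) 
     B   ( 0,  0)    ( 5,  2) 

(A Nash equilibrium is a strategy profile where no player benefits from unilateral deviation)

Nash equilibrium: (A, X), (B, Y)

Work:
Best responses:
  P1 vs X: payoffs [5, 0] → best response A (payoff 5)
  P1 vs Y: payoffs [5, 5] → best response A/B (payoff 5)
  P2 vs A: payoffs [1, 0] → best response X (payoff 1)
  P2 vs B: payoffs [0, 2] → best response Y (payoff 2)
Mutual best responses: (A,X), (B,Y) → Nash equilibria.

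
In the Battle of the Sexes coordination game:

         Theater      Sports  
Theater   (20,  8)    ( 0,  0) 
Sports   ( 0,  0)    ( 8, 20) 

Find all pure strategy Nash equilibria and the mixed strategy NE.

Pure NE: (Theater, Theater) and (Sports, Sports); Mixed NE: p = 0.7143, q = 0.2857

Work:
Check pure NE:
(Theater, Theater): (20, 8) - no unilateral deviation beneficial
(Sports, Sports): (8, 20) - no unilateral deviation beneficial
Mixed NE: P1 plays Theater with p = 0.7143, P2 plays Theater with q = 0.2857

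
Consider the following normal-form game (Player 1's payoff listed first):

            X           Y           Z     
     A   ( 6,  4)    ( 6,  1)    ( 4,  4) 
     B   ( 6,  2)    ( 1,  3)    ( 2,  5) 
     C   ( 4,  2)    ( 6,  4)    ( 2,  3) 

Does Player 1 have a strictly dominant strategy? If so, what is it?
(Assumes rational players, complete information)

No strictly dominant strategy exists for Player 1

Work:
A strategy strictly dominates another if it gives a strictly higher payoff against every opponent action. Compare each pair of P1's strategies column-by-column:
  A vs B: [6 vs 6, 6 vs 1, 4 vs 2] → A does not strictly dominate B (column X: 6 ≤ 6)
  A vs C: [6 vs 4, 6 vs 6, 4 vs 2] → A does not strictly dominate C (column Y: 6 ≤ 6)
  B vs A: [6 vs 6, 1 vs 6, 2 vs 4] → B does not strictly dominate A (column X: 6 ≤ 6)
  B vs C: [6 vs 4, 1 vs 6, 2 vs 2] → B does not strictly dominate C (column Y: 1 ≤ 6)
  C vs A: [4 vs 6, 6 vs 6, 2 vs 4] → C does not strictly dominate A (column X: 4 ≤ 6)
  C vs B: [4 vs 6, 6 vs 1, 2 vs 2] → C does not strictly dominate B (column X: 4 ≤ 6)
No single strategy strictly dominates all others → no strictly dominant strategy.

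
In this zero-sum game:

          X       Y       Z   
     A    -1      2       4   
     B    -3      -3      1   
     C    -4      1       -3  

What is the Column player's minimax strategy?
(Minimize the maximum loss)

Column should play X, value = -1

Work:
Column player minimizes Row's maximum payoff:
Column X: max payoff to Row = -1
Column Y: max payoff to Row = 2
Column Z: max payoff to Row = 4
Minimum is -1, achieved by column X.
Minimax strategy: X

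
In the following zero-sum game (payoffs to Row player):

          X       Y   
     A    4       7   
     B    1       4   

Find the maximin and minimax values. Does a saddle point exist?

Maximin = 4, Minimax = 4, Saddle: True

Work:
Row minimums: [4, 1] → maximin = 4
Column maximums: [4, 7] → minimax = 4
Saddle point exists! Game value = 4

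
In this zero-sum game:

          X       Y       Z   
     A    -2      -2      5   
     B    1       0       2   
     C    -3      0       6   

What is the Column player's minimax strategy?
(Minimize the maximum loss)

Column should play Y, value = 0

Work:
Column player minimizes Row's maximum payoff:
Column X: max payoff to Row = 1
Column Y: max payoff to Row = 0
Column Z: max payoff to Row = 6
Minimum is 0, achieved by column Y.
Minimax strategy: Y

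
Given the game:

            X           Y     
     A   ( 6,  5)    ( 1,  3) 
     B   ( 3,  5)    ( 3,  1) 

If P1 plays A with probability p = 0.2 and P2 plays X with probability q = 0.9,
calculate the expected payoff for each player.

E[P1] = 3.5, E[P2] = 4.64

Work:
E[P1] = p·q·π₁(A,X) + p·(1-q)·π₁(A,Y) + (1-p)·q·π₁(B,X) + (1-p)·(1-q)·π₁(B,Y)
= 0.2·0.9·6 + 0.2·0.1·1 + 0.8·0.9·3 + 0.8·0.1·3
= 3.5

E[P2] = 4.64 (similar calculation)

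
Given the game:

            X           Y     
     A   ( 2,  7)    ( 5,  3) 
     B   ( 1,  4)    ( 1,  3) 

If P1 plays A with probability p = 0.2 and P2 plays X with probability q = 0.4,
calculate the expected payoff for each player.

E[P1] = 1.56, E[P2] = 3.64

Work:
E[P1] = p·q·π₁(A,X) + p·(1-q)·π₁(A,Y) + (1-p)·q·π₁(B,X) + (1-p)·(1-q)·π₁(B,Y)
= 0.2·0.4·2 + 0.2·0.6·5 + 0.8·0.4·1 + 0.8·0.6·1
= 1.56

E[P2] = 3.64 (similar calculation)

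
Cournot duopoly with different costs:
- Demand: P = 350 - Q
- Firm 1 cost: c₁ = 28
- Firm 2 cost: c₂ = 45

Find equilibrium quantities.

q₁* = 113.0, q₂* = 96.0

Work:
Reaction: q₁ = (350 - 28 - q₂)/2
Reaction: q₂ = (350 - 45 - q₁)/2
Solve simultaneously:
q₁* = (350 - 2×28 + 45)/3 = 113.0
q₂* = (350 - 2×45 + 28)/3 = 96.0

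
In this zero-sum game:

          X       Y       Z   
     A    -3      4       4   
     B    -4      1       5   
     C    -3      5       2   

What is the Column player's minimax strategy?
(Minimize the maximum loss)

Column should play X, value = -3

Work:
Column player minimizes Row's maximum payoff:
Column X: max payoff to Row = -3
Column Y: max payoff to Row = 5
Column Z: max payoff to Row = 5
Minimum is -3, achieved by column X.
Minimax strategy: X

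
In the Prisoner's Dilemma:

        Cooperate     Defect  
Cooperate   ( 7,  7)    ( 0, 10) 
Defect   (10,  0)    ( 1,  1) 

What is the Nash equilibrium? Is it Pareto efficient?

(Defect, Defect) is NE; not Pareto efficient

Work:
Defect dominates Cooperate for both players:
If P2 cooperates: Defect (10) > Cooperate (7)
If P2 defects: Defect (1) > Cooperate (0)
NE: (Defect, Defect) with payoff (1, 1)
But (Cooperate, Cooperate) = (7, 7) Pareto dominates (1, 1)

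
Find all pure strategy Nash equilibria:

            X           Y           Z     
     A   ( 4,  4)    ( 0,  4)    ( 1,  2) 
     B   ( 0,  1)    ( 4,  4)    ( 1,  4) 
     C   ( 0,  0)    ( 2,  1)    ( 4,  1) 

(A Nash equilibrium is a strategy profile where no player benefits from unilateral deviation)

Nash equilibrium: (A, X), (B, Y), (C, Z)

Work:
Best responses:
  P1 vs X: payoffs [4, 0, 0] → best response A (payoff 4)
  P1 vs Y: payoffs [0, 4, 2] → best response B (payoff 4)
  P1 vs Z: payoffs [1, 1, 4] → best response C (payoff 4)
  P2 vs A: payoffs [4, 4, 2] → best response X/Y (payoff 4)
  P2 vs B: payoffs [1, 4, 4] → best response Y/Z (payoff 4)
  P2 vs C: payoffs [0, 1, 1] → best response Y/Z (payoff 1)
Mutual best responses: (A,X), (B,Y), (C,Z) → Nash equilibria.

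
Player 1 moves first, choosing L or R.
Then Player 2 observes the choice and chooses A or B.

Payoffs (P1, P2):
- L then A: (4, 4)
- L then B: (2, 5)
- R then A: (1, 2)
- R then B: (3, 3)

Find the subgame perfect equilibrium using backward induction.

P1 plays R, P2 plays B after L and B after R; Payoff (3, 3)

Work:
Backward induction:
After L: P2 chooses B → P1 gets 2
After R: P2 chooses B → P1 gets 3
P1 chooses R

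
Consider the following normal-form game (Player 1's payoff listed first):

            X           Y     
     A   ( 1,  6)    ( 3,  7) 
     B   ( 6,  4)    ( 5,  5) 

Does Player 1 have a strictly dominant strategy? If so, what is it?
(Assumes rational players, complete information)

Yes, Player 1's strictly dominant strategy is B

Work:
A strategy strictly dominates another if it gives a strictly higher payoff against every opponent action. Compare each pair of P1's strategies column-by-column:
  A vs B: [1 vs 6, 3 vs 5] → A does not strictly dominate B (column X: 1 ≤ 6)
  B vs A: [6 vs 1, 5 vs 3] → B strictly dominates A
B strictly dominates every other strategy → strictly dominant.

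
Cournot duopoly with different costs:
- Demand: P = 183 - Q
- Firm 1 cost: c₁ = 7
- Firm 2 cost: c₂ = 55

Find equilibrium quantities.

q₁* = 74.67, q₂* = 26.67

Work:
Reaction: q₁ = (183 - 7 - q₂)/2
Reaction: q₂ = (183 - 55 - q₁)/2
Solve simultaneously:
q₁* = (183 - 2×7 + 55)/3 = 74.67
q₂* = (183 - 2×55 + 7)/3 = 26.67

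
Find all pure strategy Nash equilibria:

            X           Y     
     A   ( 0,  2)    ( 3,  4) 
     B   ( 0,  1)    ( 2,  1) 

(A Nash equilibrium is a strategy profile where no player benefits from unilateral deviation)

Nash equilibrium: (A, Y), (B, X)

Work:
Best responses:
  P1 vs X: payoffs [0, 0] → best response A/B (payoff 0)
  P1 vs Y: payoffs [3, 2] → best response A (payoff 3)
  P2 vs A: payoffs [2, 4] → best response Y (payoff 4)
  P2 vs B: payoffs [1, 1] → best response X/Y (payoff 1)
Mutual best responses: (A,Y), (B,X) → Nash equilibria.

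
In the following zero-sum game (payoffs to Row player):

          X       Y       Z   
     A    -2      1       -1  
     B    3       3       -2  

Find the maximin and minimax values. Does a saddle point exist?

Maximin = -2, Minimax = -1, Saddle: False

Work:
Row minimums: [-2, -2] → maximin = -2
Column maximums: [3, 3, -1] → minimax = -1
No saddle point (maximin ≠ minimax). Mixed strategy needed.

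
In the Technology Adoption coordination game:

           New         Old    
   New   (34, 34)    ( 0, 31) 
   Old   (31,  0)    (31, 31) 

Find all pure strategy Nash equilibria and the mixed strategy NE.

Pure NE: (New, New) and (Old, Old); Mixed NE: p = 0.9118, q = 0.9118

Work:
Check pure NE:
(New, New): (34, 34) - no unilateral deviation beneficial
(Old, Old): (31, 31) - no unilateral deviation beneficial
Mixed NE: P1 plays New with p = 0.9118, P2 plays New with q = 0.9118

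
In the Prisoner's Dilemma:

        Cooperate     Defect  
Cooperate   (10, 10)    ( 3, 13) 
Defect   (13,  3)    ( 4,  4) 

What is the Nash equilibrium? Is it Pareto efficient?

(Defect, Defect) is NE; not Pareto efficient

Work:
Defect dominates Cooperate for both players:
If P2 cooperates: Defect (13) > Cooperate (10)
If P2 defects: Defect (4) > Cooperate (3)
NE: (Defect, Defect) with payoff (4, 4)
But (Cooperate, Cooperate) = (10, 10) Pareto dominates (4, 4)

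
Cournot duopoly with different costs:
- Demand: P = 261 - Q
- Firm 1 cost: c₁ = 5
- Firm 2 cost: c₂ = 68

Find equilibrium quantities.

q₁* = 106.33, q₂* = 43.33

Work:
Reaction: q₁ = (261 - 5 - q₂)/2
Reaction: q₂ = (261 - 68 - q₁)/2
Solve simultaneously:
q₁* = (261 - 2×5 + 68)/3 = 106.33
q₂* = (261 - 2×68 + 5)/3 = 43.33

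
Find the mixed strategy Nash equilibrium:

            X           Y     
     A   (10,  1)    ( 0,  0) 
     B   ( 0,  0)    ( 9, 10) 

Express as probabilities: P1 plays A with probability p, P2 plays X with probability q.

p = 0.9091, q = 0.4737

Work:
Find probabilities that make opponent indifferent:
P2 chooses q to make P1 indifferent between A and B
P1 chooses p to make P2 indifferent between X and Y
Mixed NE: P1 plays (A: 0.9091, B: 0.0909), P2 plays (X: 0.4737, Y: 0.5263)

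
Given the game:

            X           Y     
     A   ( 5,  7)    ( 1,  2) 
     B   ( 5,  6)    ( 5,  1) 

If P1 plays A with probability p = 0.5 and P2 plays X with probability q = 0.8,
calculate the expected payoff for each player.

E[P1] = 4.6, E[P2] = 5.5

Work:
E[P1] = p·q·π₁(A,X) + p·(1-q)·π₁(A,Y) + (1-p)·q·π₁(B,X) + (1-p)·(1-q)·π₁(B,Y)
= 0.5·0.8·5 + 0.5·0.2·1 + 0.5·0.8·5 + 0.5·0.2·5
= 4.6

E[P2] = 5.5 (similar calculation)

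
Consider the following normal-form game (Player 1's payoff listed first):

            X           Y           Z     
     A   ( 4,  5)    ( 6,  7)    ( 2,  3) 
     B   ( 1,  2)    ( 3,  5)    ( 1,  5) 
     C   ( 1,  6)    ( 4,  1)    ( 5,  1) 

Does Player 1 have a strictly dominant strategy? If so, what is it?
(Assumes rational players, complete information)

No strictly dominant strategy exists for Player 1

Work:
A strategy strictly dominates another if it gives a strictly higher payoff against every opponent action. Compare each pair of P1's strategies column-by-column:
  A vs B: [4 vs 1, 6 vs 3, 2 vs 1] → A strictly dominates B
  A vs C: [4 vs 1, 6 vs 4, 2 vs 5] → A does not strictly dominate C (column Z: 2 ≤ 5)
  B vs A: [1 vs 4, 3 vs 6, 1 vs 2] → B does not strictly dominate A (column X: 1 ≤ 4)
  B vs C: [1 vs 1, 3 vs 4, 1 vs 5] → B does not strictly dominate C (column X: 1 ≤ 1)
  C vs A: [1 vs 4, 4 vs 6, 5 vs 2] → C does not strictly dominate A (column X: 1 ≤ 4)
  C vs B: [1 vs 1, 4 vs 3, 5 vs 1] → C does not strictly dominate B (column X: 1 ≤ 1)
No single strategy strictly dominates all others → no strictly dominant strategy.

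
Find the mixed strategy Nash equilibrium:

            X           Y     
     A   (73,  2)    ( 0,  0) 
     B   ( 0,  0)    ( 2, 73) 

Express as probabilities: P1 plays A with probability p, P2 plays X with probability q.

p = 0.9733, q = 0.0267

Work:
Find probabilities that make opponent indifferent:
P2 chooses q to make P1 indifferent between A and B
P1 chooses p to make P2 indifferent between X and Y
Mixed NE: P1 plays (A: 0.9733, B: 0.0267), P2 plays (X: 0.0267, Y: 0.9733)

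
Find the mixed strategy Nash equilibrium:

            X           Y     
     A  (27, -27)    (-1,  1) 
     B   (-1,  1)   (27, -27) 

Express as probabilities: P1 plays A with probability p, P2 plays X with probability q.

p = 0.5, q = 0.5

Work:
Find probabilities that make opponent indifferent:
P2 chooses q to make P1 indifferent between A and B
P1 chooses p to make P2 indifferent between X and Y
Mixed NE: P1 plays (A: 0.5, B: 0.5), P2 plays (X: 0.5, Y: 0.5)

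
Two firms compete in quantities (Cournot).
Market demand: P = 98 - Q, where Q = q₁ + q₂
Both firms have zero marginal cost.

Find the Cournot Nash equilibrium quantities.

q₁* = q₂* = 32.67; P* = 32.67

Work:
Profit: π_i = P·q_i = (a - q_i - q_j)·q_i
FOC: ∂π_i/∂q_i = a - 2q_i - q_j = 0
Reaction function: q_i = (98 - q_j)/2
Symmetry: q* = 98/3 = 32.67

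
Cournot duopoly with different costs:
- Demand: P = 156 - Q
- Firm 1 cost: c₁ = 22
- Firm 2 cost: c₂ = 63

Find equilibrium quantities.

q₁* = 58.33, q₂* = 17.33

Work:
Reaction: q₁ = (156 - 22 - q₂)/2
Reaction: q₂ = (156 - 63 - q₁)/2
Solve simultaneously:
q₁* = (156 - 2×22 + 63)/3 = 58.33
q₂* = (156 - 2×63 + 22)/3 = 17.33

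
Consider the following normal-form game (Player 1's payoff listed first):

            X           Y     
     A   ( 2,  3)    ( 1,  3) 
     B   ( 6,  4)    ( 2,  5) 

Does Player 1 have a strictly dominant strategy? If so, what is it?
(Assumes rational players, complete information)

Yes, Player 1's strictly dominant strategy is B

Work:
A strategy strictly dominates another if it gives a strictly higher payoff against every opponent action. Compare each pair of P1's strategies column-by-column:
  A vs B: [2 vs 6, 1 vs 2] → A does not strictly dominate B (column X: 2 ≤ 6)
  B vs A: [6 vs 2, 2 vs 1] → B strictly dominates A
B strictly dominates every other strategy → strictly dominant.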